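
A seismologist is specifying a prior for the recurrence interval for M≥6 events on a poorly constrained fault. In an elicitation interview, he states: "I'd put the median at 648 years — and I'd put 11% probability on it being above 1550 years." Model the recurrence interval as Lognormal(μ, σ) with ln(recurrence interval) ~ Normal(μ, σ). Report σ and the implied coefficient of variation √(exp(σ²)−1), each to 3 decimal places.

If T ~ Lognormal(μ,σ) then ln T ~ Normal(μ,σ), so the p-quantile of ln T is μ + z_p·σ.
ln(648) = 6.474 and ln(1550) = 7.346; z_{0.5} = 0, z_{0.89} = 1.227.
σ = (7.346 − 6.474)/(1.227 − (0)) = 0.711.
μ = 6.474 − (0)·0.711 = 6.474.
CV = √(exp(σ²)−1) = √(exp(0.5056)−1) = 0.811.

σ ≈ 0.711, CV ≈ 0.811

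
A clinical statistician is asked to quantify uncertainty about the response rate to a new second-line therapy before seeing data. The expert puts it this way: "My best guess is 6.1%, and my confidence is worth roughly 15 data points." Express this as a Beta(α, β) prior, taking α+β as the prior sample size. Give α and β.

Under the effective-sample-size interpretation, Beta(α, β) has prior mean α/(α+β) and prior sample size α+β.
So α+β = 15 and α/(α+β) = 0.061, giving α = 0.061·15 = 0.915 and β = 15 − 0.915 = 14.085.

α = 0.915, β = 14.085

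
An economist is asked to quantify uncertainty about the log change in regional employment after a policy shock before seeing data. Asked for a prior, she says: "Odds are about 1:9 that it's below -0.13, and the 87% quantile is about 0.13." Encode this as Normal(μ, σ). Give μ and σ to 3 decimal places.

The p-quantile of Normal(μ,σ) is μ + z_p·σ, with z_{0.1} = -1.282 and z_{0.87} = 1.126.
Eliminate σ: μ = (z₂·x₁ − z₁·x₂)/(z₂ − z₁) = (1.126·-0.13 − (-1.282)·0.13)/2.408 = 0.008.
Then σ = (x₂ − x₁)/(z₂ − z₁) = (0.13 − -0.13)/2.408 = 0.108.

μ = 0.008, σ = 0.108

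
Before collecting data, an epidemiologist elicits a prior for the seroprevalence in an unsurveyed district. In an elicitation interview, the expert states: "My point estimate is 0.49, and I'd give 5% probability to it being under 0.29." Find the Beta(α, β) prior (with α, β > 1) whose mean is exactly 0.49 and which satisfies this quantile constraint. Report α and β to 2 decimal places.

α ≈ 7.78, β ≈ 8.09

With mean 0.49 fixed, write α = 0.49s, β = 0.51s where s = α+β.
Need P(θ < 0.29) = 0.05 under Beta(0.49s, 0.51s). Normal approximation: (q−m)/√(m(1−m)/s) ≈ z_{0.05} = -1.64, so s ≈ 0.49·0.51·(-1.64)²/(0.29−0.49)² = 16.9.
At s = 16.9: P(θ<0.29) ≈ 0.045. Adjusting to match 0.05 gives s ≈ 15.87.
So α = 0.49·15.87 ≈ 7.78, β = 0.51·15.87 ≈ 8.09.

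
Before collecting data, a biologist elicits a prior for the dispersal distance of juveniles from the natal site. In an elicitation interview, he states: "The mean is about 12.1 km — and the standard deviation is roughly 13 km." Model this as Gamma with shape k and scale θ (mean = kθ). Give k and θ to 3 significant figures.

For Gamma(k, scale θ): mean = kθ, variance = kθ², so CV = 1/√k.
CV = SD/mean = 13/12.1 = 1.074, hence k = 1/CV² = 0.866.
Then θ = mean/k = 12.1/0.866 = 14.

k ≈ 0.866, θ ≈ 14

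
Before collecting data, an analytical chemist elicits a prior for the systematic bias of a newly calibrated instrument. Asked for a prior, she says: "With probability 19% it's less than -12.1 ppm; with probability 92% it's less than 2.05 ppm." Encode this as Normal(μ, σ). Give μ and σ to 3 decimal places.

μ = -6.659, σ = 6.198

The p-quantile of Normal(μ,σ) is μ + z_p·σ, with z_{0.19} = -0.8779 and z_{0.92} = 1.405.
Eliminate σ: μ = (z₂·x₁ − z₁·x₂)/(z₂ − z₁) = (1.405·-12.1 − (-0.8779)·2.05)/2.283 = -6.659.
Then σ = (x₂ − x₁)/(z₂ − z₁) = (2.05 − -12.1)/2.283 = 6.198.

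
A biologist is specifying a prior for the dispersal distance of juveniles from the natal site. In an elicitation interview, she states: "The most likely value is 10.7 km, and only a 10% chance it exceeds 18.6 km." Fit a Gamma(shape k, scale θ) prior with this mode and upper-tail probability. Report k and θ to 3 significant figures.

k ≈ 7.21, θ ≈ 1.72

Gamma(k,θ) with k>1 has mode (k−1)θ, so θ = 10.7/(k−1).
Need P(X < 18.6) = 0.9 with θ tied to k this way. Start at k = 2, θ = 10.7: P(X<18.6) ≈ 0.519.
Too low — raise k to concentrate. Iterating converges to k ≈ 7.21.
Then θ = 10.7/(7.21−1) ≈ 1.72.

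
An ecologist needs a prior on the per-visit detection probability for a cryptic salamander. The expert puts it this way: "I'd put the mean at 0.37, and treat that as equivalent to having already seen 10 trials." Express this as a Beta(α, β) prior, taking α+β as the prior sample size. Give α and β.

α = 3.7, β = 6.3

Under the effective-sample-size interpretation, Beta(α, β) has prior mean α/(α+β) and prior sample size α+β.
So α+β = 10 and α/(α+β) = 0.37, giving α = 0.37·10 = 3.7 and β = 10 − 3.7 = 6.3.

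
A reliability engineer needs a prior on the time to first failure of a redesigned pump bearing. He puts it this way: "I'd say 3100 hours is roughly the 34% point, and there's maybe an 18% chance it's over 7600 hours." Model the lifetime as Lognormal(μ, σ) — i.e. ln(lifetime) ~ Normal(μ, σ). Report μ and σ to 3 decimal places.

μ ≈ 8.318, σ ≈ 0.675

If T ~ Lognormal(μ,σ) then ln T ~ Normal(μ,σ), so the p-quantile of ln T is μ + z_p·σ.
ln(3100) = 8.039 and ln(7600) = 8.936; z_{0.34} = -0.4125, z_{0.82} = 0.9154.
σ = (8.936 − 8.039)/(0.9154 − (-0.4125)) = 0.675.
μ = 8.039 − (-0.4125)·0.675 = 8.318.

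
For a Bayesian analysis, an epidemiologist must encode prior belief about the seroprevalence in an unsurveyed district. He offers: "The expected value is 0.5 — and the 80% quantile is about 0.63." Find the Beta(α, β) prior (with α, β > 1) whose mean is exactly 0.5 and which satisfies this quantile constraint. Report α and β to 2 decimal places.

α ≈ 5.30, β ≈ 5.30

With mean 0.5 fixed, write α = 0.5s, β = 0.5s where s = α+β.
Need P(θ < 0.63) = 0.8 under Beta(0.5s, 0.5s). Normal approximation: (q−m)/√(m(1−m)/s) ≈ z_{0.8} = 0.842, so s ≈ 0.5·0.5·(0.842)²/(0.63−0.5)² = 10.5.
At s = 10.5: P(θ<0.63) ≈ 0.799. Adjusting to match 0.8 gives s ≈ 10.60.
So α = 0.5·10.60 ≈ 5.30, β = 0.5·10.60 ≈ 5.30.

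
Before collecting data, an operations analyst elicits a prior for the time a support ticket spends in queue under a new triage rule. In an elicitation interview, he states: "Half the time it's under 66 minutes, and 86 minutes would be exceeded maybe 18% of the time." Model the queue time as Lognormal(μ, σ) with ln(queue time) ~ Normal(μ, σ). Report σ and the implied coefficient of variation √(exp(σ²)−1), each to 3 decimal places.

If T ~ Lognormal(μ,σ) then ln T ~ Normal(μ,σ), so the p-quantile of ln T is μ + z_p·σ.
ln(66) = 4.19 and ln(86) = 4.454; z_{0.5} = 0, z_{0.82} = 0.9154.
σ = (4.454 − 4.19)/(0.9154 − (0)) = 0.289.
μ = 4.19 − (0)·0.289 = 4.190.
CV = √(exp(σ²)−1) = √(exp(0.0836)−1) = 0.295.

σ ≈ 0.289, CV ≈ 0.295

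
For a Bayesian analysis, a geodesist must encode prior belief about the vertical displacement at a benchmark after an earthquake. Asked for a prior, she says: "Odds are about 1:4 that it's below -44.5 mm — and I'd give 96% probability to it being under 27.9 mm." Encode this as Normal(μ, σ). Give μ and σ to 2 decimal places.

For Normal(μ,σ), the p-quantile is μ + z_p·σ. Here z_{0.2} = -0.8416, z_{0.96} = 1.751.
So -44.5 = μ − 0.8416σ and 27.9 = μ + 1.751σ.
Subtracting: σ = (27.9 − -44.5)/(1.751 − (-0.8416)) = 27.93.
Then μ = -44.5 − (-0.8416)·27.93 = -20.99.

μ = -20.99, σ = 27.93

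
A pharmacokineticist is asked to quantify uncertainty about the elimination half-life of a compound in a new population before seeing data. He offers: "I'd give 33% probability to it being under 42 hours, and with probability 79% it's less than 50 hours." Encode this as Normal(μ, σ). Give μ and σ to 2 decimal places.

For Normal(μ,σ), the p-quantile is μ + z_p·σ. Here z_{0.33} = -0.4399, z_{0.79} = 0.8064.
So 42 = μ − 0.4399σ and 50 = μ + 0.8064σ.
Subtracting: σ = (50 − 42)/(0.8064 − (-0.4399)) = 6.42.
Then μ = 42 − (-0.4399)·6.42 = 44.82.

μ = 44.82, σ = 6.42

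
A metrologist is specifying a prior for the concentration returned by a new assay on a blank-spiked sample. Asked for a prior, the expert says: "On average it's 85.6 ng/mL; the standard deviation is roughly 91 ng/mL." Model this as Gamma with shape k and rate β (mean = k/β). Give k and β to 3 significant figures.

k ≈ 0.885, β ≈ 0.0103

For Gamma(k, rate β): mean = k/β, variance = k/β², so CV = 1/√k.
CV = SD/mean = 91/85.6 = 1.063, hence k = 1/CV² = 0.885.
Then β = k/mean = 0.885/85.6 = 0.0103.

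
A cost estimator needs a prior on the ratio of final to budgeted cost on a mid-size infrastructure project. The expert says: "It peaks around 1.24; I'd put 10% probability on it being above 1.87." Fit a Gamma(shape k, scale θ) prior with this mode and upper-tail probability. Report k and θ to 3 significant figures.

k ≈ 12, θ ≈ 0.112

Gamma(k,θ) with k>1 has mode (k−1)θ, so θ = 1.24/(k−1).
Need P(X < 1.87) = 0.9 with θ tied to k this way. Start at k = 2, θ = 1.24: P(X<1.87) ≈ 0.445.
Too low — raise k to concentrate. Iterating converges to k ≈ 12.
Then θ = 1.24/(12−1) ≈ 0.112.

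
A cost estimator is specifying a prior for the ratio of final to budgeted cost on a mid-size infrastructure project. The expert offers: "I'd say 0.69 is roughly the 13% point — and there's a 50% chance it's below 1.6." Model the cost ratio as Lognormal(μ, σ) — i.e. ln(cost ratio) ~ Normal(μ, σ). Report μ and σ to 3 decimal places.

μ ≈ 0.470, σ ≈ 0.747

If T ~ Lognormal(μ,σ) then ln T ~ Normal(μ,σ), so the p-quantile of ln T is μ + z_p·σ.
ln(0.69) = -0.3711 and ln(1.6) = 0.47; z_{0.13} = -1.126, z_{0.5} = 0.
σ = (0.47 − -0.3711)/(0 − (-1.126)) = 0.747.
μ = -0.3711 − (-1.126)·0.747 = 0.470.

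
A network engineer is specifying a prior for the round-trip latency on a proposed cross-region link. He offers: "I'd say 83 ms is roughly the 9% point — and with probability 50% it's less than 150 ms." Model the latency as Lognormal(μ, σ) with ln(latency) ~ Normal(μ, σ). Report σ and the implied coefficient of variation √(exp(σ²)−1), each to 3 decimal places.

If T ~ Lognormal(μ,σ) then ln T ~ Normal(μ,σ), so the p-quantile of ln T is μ + z_p·σ.
ln(83) = 4.419 and ln(150) = 5.011; z_{0.09} = -1.341, z_{0.5} = 0.
σ = (5.011 − 4.419)/(0 − (-1.341)) = 0.441.
μ = 4.419 − (-1.341)·0.441 = 5.011.
CV = √(exp(σ²)−1) = √(exp(0.1948)−1) = 0.464.

σ ≈ 0.441, CV ≈ 0.464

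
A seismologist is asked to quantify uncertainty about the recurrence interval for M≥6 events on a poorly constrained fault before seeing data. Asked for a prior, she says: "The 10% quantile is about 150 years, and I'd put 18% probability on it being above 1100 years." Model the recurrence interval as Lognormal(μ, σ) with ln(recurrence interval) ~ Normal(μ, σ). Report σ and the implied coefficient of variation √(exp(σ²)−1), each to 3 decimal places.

If T ~ Lognormal(μ,σ) then ln T ~ Normal(μ,σ), so the p-quantile of ln T is μ + z_p·σ.
ln(150) = 5.011 and ln(1100) = 7.003; z_{0.1} = -1.282, z_{0.82} = 0.9154.
σ = (7.003 − 5.011)/(0.9154 − (-1.282)) = 0.907.
μ = 5.011 − (-1.282)·0.907 = 6.173.
CV = √(exp(σ²)−1) = √(exp(0.8225)−1) = 1.130.

σ ≈ 0.907, CV ≈ 1.130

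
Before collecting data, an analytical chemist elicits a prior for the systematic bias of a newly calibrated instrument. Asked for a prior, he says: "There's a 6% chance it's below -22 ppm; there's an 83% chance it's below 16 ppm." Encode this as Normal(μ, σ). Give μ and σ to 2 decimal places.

The p-quantile of Normal(μ,σ) is μ + z_p·σ, with z_{0.06} = -1.555 and z_{0.83} = 0.9542.
Eliminate σ: μ = (z₂·x₁ − z₁·x₂)/(z₂ − z₁) = (0.9542·-22 − (-1.555)·16)/2.509 = 1.55.
Then σ = (x₂ − x₁)/(z₂ − z₁) = (16 − -22)/2.509 = 15.15.

μ = 1.55, σ = 15.15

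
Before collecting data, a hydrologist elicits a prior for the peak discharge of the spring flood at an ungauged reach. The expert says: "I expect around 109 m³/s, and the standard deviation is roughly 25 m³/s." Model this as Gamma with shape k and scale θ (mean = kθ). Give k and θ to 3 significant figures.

For Gamma(k, scale θ): mean = kθ, variance = kθ², so CV = 1/√k.
CV = SD/mean = 25/109 = 0.2294, hence k = 1/CV² = 19.
Then θ = mean/k = 109/19 = 5.73.

k ≈ 19, θ ≈ 5.73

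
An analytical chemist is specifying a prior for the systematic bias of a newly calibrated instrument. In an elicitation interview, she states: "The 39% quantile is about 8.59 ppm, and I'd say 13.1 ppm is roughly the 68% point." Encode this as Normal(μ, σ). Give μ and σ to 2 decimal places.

μ = 10.28, σ = 6.04

For Normal(μ,σ), the p-quantile is μ + z_p·σ. Here z_{0.39} = -0.2793, z_{0.68} = 0.4677.
So 8.59 = μ − 0.2793σ and 13.1 = μ + 0.4677σ.
Subtracting: σ = (13.1 − 8.59)/(0.4677 − (-0.2793)) = 6.04.
Then μ = 8.59 − (-0.2793)·6.04 = 10.28.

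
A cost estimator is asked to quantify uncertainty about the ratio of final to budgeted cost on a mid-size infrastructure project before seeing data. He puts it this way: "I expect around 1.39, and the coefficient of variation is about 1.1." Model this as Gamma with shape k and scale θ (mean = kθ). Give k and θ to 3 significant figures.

For Gamma(k, scale θ): mean = kθ, variance = kθ², so CV = 1/√k.
CV = 1.1, hence k = 1/CV² = 0.826.
Then θ = mean/k = 1.39/0.826 = 1.68.

k ≈ 0.826, θ ≈ 1.68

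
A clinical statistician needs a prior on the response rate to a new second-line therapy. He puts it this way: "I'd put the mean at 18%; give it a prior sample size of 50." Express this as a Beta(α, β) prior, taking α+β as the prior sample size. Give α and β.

α = 9, β = 41

Under the effective-sample-size interpretation, Beta(α, β) has prior mean α/(α+β) and prior sample size α+β.
So α+β = 50 and α/(α+β) = 0.18, giving α = 0.18·50 = 9 and β = 50 − 9 = 41.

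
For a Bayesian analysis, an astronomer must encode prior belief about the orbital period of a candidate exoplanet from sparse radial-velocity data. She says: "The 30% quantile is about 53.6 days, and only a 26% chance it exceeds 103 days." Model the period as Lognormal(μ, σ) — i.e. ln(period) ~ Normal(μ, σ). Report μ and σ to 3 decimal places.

If T ~ Lognormal(μ,σ) then ln T ~ Normal(μ,σ), so the p-quantile of ln T is μ + z_p·σ.
ln(53.6) = 3.982 and ln(103) = 4.635; z_{0.3} = -0.5244, z_{0.74} = 0.6433.
σ = (4.635 − 3.982)/(0.6433 − (-0.5244)) = 0.559.
μ = 3.982 − (-0.5244)·0.559 = 4.275.

μ ≈ 4.275, σ ≈ 0.559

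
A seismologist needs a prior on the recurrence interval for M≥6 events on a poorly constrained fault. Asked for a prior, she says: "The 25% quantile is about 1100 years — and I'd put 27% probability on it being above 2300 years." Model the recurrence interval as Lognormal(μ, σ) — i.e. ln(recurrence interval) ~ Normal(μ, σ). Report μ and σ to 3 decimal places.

μ ≈ 7.390, σ ≈ 0.573

If T ~ Lognormal(μ,σ) then ln T ~ Normal(μ,σ), so the p-quantile of ln T is μ + z_p·σ.
ln(1100) = 7.003 and ln(2300) = 7.741; z_{0.25} = -0.6745, z_{0.73} = 0.6128.
σ = (7.741 − 7.003)/(0.6128 − (-0.6745)) = 0.573.
μ = 7.003 − (-0.6745)·0.573 = 7.390.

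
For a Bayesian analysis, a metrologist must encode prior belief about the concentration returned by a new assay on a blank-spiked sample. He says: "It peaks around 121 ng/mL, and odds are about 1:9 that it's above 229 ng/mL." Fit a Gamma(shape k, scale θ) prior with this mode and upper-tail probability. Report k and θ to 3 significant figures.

k ≈ 5.7, θ ≈ 25.8

Gamma(k,θ) with k>1 has mode (k−1)θ, so θ = 121/(k−1).
Need P(X < 229) = 0.9 with θ tied to k this way. Start at k = 2, θ = 121: P(X<229) ≈ 0.564.
Too low — raise k to concentrate. Iterating converges to k ≈ 5.7.
Then θ = 121/(5.7−1) ≈ 25.8.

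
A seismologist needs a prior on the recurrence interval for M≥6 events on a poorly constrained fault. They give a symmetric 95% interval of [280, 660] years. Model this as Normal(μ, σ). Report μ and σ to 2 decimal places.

A symmetric 95% interval runs μ ± z·σ with z = 1.96.
Half-width = 190, so σ = 190/1.96 = 96.94.
μ is the interval midpoint, 470.00.

μ = 470.00, σ = 96.94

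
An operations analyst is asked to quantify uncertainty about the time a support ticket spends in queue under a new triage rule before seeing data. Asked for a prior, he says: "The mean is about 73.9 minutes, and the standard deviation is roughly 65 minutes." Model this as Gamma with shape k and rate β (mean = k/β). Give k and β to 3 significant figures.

For Gamma(k, rate β): mean = k/β, variance = k/β², so CV = 1/√k.
CV = SD/mean = 65/73.9 = 0.8796, hence k = 1/CV² = 1.29.
Then β = k/mean = 1.29/73.9 = 0.0175.

k ≈ 1.29, β ≈ 0.0175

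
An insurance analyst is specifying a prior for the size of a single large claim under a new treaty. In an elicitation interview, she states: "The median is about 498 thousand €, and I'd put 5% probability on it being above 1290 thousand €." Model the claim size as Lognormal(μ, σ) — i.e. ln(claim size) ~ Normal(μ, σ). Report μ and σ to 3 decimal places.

μ ≈ 6.211, σ ≈ 0.579

If T ~ Lognormal(μ,σ) then ln T ~ Normal(μ,σ), so the p-quantile of ln T is μ + z_p·σ.
ln(498) = 6.211 and ln(1290) = 7.162; z_{0.5} = 0, z_{0.95} = 1.645.
σ = (7.162 − 6.211)/(1.645 − (0)) = 0.579.
μ = 6.211 − (0)·0.579 = 6.211.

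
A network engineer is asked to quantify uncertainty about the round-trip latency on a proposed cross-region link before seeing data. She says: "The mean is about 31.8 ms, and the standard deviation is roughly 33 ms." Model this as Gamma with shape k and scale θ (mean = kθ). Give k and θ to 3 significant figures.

For Gamma(k, scale θ): mean = kθ, variance = kθ², so CV = 1/√k.
CV = SD/mean = 33/31.8 = 1.038, hence k = 1/CV² = 0.929.
Then θ = mean/k = 31.8/0.929 = 34.2.

k ≈ 0.929, θ ≈ 34.2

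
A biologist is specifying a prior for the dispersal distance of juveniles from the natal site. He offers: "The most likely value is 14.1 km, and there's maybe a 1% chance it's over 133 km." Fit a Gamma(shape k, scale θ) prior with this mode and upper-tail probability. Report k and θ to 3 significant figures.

k ≈ 1.63, θ ≈ 22.4

Gamma(k,θ) with k>1 has mode (k−1)θ, so θ = 14.1/(k−1).
Need P(X < 133) = 0.99 with θ tied to k this way. Start at k = 2, θ = 14.1: P(X<133) ≈ 0.999.
Too high — lower k to spread out. Iterating converges to k ≈ 1.63.
Then θ = 14.1/(1.63−1) ≈ 22.4.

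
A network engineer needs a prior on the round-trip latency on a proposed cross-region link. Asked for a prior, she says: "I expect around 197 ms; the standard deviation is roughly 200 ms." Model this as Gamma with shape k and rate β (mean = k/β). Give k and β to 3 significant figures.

For Gamma(k, rate β): mean = k/β, variance = k/β², so CV = 1/√k.
CV = SD/mean = 200/197 = 1.015, hence k = 1/CV² = 0.97.
Then β = k/mean = 0.97/197 = 0.00493.

k ≈ 0.97, β ≈ 0.00493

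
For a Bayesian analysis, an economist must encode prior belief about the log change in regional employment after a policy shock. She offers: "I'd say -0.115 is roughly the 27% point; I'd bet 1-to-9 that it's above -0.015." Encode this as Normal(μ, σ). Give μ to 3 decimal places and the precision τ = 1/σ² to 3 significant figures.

For Normal(μ,σ), the p-quantile is μ + z_p·σ. Here z_{0.27} = -0.6128, z_{0.9} = 1.282.
So -0.115 = μ − 0.6128σ and -0.015 = μ + 1.282σ.
Subtracting: σ = (-0.015 − -0.115)/(1.282 − (-0.6128)) = 0.053.
Then μ = -0.115 − (-0.6128)·0.053 = -0.083.
Precision τ = 1/σ² = 1/0.05279² = 359.

μ = -0.083, τ = 359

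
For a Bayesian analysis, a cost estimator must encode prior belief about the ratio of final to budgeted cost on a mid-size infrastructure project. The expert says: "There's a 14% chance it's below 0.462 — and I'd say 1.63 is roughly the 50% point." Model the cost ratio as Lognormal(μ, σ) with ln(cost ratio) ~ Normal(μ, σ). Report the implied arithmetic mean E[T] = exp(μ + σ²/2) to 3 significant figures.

E[T] ≈ 3.22

If T ~ Lognormal(μ,σ) then ln T ~ Normal(μ,σ), so the p-quantile of ln T is μ + z_p·σ.
ln(0.462) = -0.7722 and ln(1.63) = 0.4886; z_{0.14} = -1.08, z_{0.5} = 0.
σ = (0.4886 − -0.7722)/(0 − (-1.08)) = 1.167.
μ = -0.7722 − (-1.08)·1.167 = 0.489.
E[T] = exp(μ + σ²/2) = exp(0.489 + 0.6810) = 3.22.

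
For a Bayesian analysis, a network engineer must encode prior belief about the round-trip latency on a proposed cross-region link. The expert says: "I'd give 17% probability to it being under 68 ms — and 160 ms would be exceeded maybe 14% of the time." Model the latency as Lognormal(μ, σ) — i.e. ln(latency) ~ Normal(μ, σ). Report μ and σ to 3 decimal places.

μ ≈ 4.621, σ ≈ 0.421

If T ~ Lognormal(μ,σ) then ln T ~ Normal(μ,σ), so the p-quantile of ln T is μ + z_p·σ.
ln(68) = 4.22 and ln(160) = 5.075; z_{0.17} = -0.9542, z_{0.86} = 1.08.
σ = (5.075 − 4.22)/(1.08 − (-0.9542)) = 0.421.
μ = 4.22 − (-0.9542)·0.421 = 4.621.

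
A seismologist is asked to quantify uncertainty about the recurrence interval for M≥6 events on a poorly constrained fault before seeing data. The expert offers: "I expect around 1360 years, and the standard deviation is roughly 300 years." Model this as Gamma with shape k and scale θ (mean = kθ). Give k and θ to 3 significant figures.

k ≈ 20.6, θ ≈ 66.2

For Gamma(k, scale θ): mean = kθ, variance = kθ², so CV = 1/√k.
CV = SD/mean = 300/1360 = 0.2206, hence k = 1/CV² = 20.6.
Then θ = mean/k = 1360/20.6 = 66.2.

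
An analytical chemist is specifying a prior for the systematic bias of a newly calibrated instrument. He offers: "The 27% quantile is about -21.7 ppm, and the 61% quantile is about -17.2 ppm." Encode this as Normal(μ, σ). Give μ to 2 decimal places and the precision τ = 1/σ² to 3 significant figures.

For Normal(μ,σ), the p-quantile is μ + z_p·σ. Here z_{0.27} = -0.6128, z_{0.61} = 0.2793.
So -21.7 = μ − 0.6128σ and -17.2 = μ + 0.2793σ.
Subtracting: σ = (-17.2 − -21.7)/(0.2793 − (-0.6128)) = 5.04.
Then μ = -21.7 − (-0.6128)·5.04 = -18.61.
Precision τ = 1/σ² = 1/5.044² = 0.0393.

μ = -18.61, τ = 0.0393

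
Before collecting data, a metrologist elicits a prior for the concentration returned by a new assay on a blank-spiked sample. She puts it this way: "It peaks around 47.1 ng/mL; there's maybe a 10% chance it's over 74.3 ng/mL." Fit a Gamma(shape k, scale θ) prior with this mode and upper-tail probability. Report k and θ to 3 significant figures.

Gamma(k,θ) with k>1 has mode (k−1)θ, so θ = 47.1/(k−1).
Need P(X < 74.3) = 0.9 with θ tied to k this way. Start at k = 2, θ = 47.1: P(X<74.3) ≈ 0.468.
Too low — raise k to concentrate. Iterating converges to k ≈ 10.
Then θ = 47.1/(10−1) ≈ 5.22.

k ≈ 10, θ ≈ 5.22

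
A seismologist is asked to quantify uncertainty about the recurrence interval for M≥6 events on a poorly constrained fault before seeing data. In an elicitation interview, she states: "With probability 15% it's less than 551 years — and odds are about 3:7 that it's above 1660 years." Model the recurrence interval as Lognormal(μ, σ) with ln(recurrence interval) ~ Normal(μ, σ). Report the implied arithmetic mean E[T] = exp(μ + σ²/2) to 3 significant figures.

E[T] ≈ 1470 years

If T ~ Lognormal(μ,σ) then ln T ~ Normal(μ,σ), so the p-quantile of ln T is μ + z_p·σ.
ln(551) = 6.312 and ln(1660) = 7.415; z_{0.15} = -1.036, z_{0.7} = 0.5244.
σ = (7.415 − 6.312)/(0.5244 − (-1.036)) = 0.707.
μ = 6.312 − (-1.036)·0.707 = 7.044.
E[T] = exp(μ + σ²/2) = exp(7.044 + 0.2496) = 1470 years.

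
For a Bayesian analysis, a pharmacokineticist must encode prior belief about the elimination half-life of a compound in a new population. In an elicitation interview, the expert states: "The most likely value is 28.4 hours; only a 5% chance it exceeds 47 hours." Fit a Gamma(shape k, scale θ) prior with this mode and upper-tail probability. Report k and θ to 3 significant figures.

Gamma(k,θ) with k>1 has mode (k−1)θ, so θ = 28.4/(k−1).
Need P(X < 47) = 0.95 with θ tied to k this way. Start at k = 2, θ = 28.4: P(X<47) ≈ 0.493.
Too low — raise k to concentrate. Iterating converges to k ≈ 12.
Then θ = 28.4/(12−1) ≈ 2.58.

k ≈ 12, θ ≈ 2.58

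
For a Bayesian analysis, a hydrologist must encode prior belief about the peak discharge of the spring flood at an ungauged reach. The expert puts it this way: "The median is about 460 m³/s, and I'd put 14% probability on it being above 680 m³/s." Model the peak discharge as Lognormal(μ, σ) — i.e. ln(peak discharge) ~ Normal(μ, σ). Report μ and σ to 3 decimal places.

μ ≈ 6.131, σ ≈ 0.362

If T ~ Lognormal(μ,σ) then ln T ~ Normal(μ,σ), so the p-quantile of ln T is μ + z_p·σ.
ln(460) = 6.131 and ln(680) = 6.522; z_{0.5} = 0, z_{0.86} = 1.08.
σ = (6.522 − 6.131)/(1.08 − (0)) = 0.362.
μ = 6.131 − (0)·0.362 = 6.131.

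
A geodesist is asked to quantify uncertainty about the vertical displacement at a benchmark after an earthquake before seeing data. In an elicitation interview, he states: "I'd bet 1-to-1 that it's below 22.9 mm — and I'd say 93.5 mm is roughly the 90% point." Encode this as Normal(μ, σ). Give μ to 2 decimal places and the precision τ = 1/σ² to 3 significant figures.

The p-quantile of Normal(μ,σ) is μ + z_p·σ, with z_{0.5} = 0 and z_{0.9} = 1.282.
Eliminate σ: μ = (z₂·x₁ − z₁·x₂)/(z₂ − z₁) = (1.282·22.9 − (0)·93.5)/1.282 = 22.90.
Then σ = (x₂ − x₁)/(z₂ − z₁) = (93.5 − 22.9)/1.282 = 55.09.
Precision τ = 1/σ² = 1/55.09² = 0.00033.

μ = 22.90, τ = 0.00033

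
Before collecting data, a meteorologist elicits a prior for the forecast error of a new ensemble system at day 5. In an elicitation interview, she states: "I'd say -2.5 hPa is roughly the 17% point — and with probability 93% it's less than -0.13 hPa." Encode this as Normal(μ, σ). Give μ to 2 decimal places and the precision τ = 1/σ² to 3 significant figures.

μ = -1.57, τ = 1.05

The p-quantile of Normal(μ,σ) is μ + z_p·σ, with z_{0.17} = -0.9542 and z_{0.93} = 1.476.
Eliminate σ: μ = (z₂·x₁ − z₁·x₂)/(z₂ − z₁) = (1.476·-2.5 − (-0.9542)·-0.13)/2.43 = -1.57.
Then σ = (x₂ − x₁)/(z₂ − z₁) = (-0.13 − -2.5)/2.43 = 0.98.
Precision τ = 1/σ² = 1/0.9753² = 1.05.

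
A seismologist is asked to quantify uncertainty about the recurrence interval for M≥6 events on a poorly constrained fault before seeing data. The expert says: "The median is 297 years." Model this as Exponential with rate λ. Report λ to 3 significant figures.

λ ≈ 0.00233

Exponential median = ln 2 / λ, so λ = ln 2 / 297.0 = 0.00233.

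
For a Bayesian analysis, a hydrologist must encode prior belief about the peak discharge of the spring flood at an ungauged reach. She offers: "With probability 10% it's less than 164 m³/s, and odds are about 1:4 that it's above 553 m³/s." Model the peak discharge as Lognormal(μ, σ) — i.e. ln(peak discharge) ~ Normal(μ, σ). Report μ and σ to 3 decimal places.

If T ~ Lognormal(μ,σ) then ln T ~ Normal(μ,σ), so the p-quantile of ln T is μ + z_p·σ.
ln(164) = 5.1 and ln(553) = 6.315; z_{0.1} = -1.282, z_{0.8} = 0.8416.
σ = (6.315 − 5.1)/(0.8416 − (-1.282)) = 0.572.
μ = 5.1 − (-1.282)·0.572 = 5.834.

μ ≈ 5.834, σ ≈ 0.572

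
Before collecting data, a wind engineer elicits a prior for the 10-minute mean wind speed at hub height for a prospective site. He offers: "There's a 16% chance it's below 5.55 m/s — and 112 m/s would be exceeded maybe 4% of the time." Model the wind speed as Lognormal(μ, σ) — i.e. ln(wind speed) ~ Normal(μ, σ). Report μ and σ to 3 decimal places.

μ ≈ 2.802, σ ≈ 1.095

If T ~ Lognormal(μ,σ) then ln T ~ Normal(μ,σ), so the p-quantile of ln T is μ + z_p·σ.
ln(5.55) = 1.714 and ln(112) = 4.718; z_{0.16} = -0.9945, z_{0.96} = 1.751.
σ = (4.718 − 1.714)/(1.751 − (-0.9945)) = 1.095.
μ = 1.714 − (-0.9945)·1.095 = 2.802.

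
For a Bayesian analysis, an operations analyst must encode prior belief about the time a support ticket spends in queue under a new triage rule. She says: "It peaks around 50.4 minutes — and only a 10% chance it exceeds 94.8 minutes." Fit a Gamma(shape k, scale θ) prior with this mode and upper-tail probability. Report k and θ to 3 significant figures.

Gamma(k,θ) with k>1 has mode (k−1)θ, so θ = 50.4/(k−1).
Need P(X < 94.8) = 0.9 with θ tied to k this way. Start at k = 2, θ = 50.4: P(X<94.8) ≈ 0.561.
Too low — raise k to concentrate. Iterating converges to k ≈ 5.79.
Then θ = 50.4/(5.79−1) ≈ 10.5.

k ≈ 5.79, θ ≈ 10.5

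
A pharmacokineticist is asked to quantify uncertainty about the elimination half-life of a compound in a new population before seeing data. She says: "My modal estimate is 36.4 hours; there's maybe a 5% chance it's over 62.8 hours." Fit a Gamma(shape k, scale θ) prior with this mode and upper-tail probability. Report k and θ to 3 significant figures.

k ≈ 10.4, θ ≈ 3.88

Gamma(k,θ) with k>1 has mode (k−1)θ, so θ = 36.4/(k−1).
Need P(X < 62.8) = 0.95 with θ tied to k this way. Start at k = 2, θ = 36.4: P(X<62.8) ≈ 0.515.
Too low — raise k to concentrate. Iterating converges to k ≈ 10.4.
Then θ = 36.4/(10.4−1) ≈ 3.88.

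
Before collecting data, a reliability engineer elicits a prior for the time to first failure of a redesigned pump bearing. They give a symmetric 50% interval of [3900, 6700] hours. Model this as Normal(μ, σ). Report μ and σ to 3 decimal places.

μ = 5300.000, σ = 2075.643

A symmetric 50% interval runs μ ± z·σ with z = 0.6745.
Half-width = 1400, so σ = 1400/0.6745 = 2075.643.
μ is the interval midpoint, 5300.000.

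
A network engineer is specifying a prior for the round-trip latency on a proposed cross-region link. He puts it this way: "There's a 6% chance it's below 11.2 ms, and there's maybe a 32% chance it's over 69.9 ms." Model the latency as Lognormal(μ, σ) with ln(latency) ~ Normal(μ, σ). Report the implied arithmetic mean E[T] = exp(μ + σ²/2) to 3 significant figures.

E[T] ≈ 69 ms

If T ~ Lognormal(μ,σ) then ln T ~ Normal(μ,σ), so the p-quantile of ln T is μ + z_p·σ.
ln(11.2) = 2.416 and ln(69.9) = 4.247; z_{0.06} = -1.555, z_{0.68} = 0.4677.
σ = (4.247 − 2.416)/(0.4677 − (-1.555)) = 0.905.
μ = 2.416 − (-1.555)·0.905 = 3.824.
E[T] = exp(μ + σ²/2) = exp(3.824 + 0.4099) = 69 ms.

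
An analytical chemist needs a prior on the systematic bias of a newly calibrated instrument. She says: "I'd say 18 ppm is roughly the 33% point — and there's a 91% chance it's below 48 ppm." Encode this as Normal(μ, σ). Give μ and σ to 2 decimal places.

The p-quantile of Normal(μ,σ) is μ + z_p·σ, with z_{0.33} = -0.4399 and z_{0.91} = 1.341.
Eliminate σ: μ = (z₂·x₁ − z₁·x₂)/(z₂ − z₁) = (1.341·18 − (-0.4399)·48)/1.781 = 25.41.
Then σ = (x₂ − x₁)/(z₂ − z₁) = (48 − 18)/1.781 = 16.85.

μ = 25.41, σ = 16.85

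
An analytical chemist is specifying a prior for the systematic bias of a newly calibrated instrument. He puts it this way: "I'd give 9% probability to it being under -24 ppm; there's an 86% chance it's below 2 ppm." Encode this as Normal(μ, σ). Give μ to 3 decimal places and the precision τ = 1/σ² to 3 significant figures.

For Normal(μ,σ), the p-quantile is μ + z_p·σ. Here z_{0.09} = -1.341, z_{0.86} = 1.08.
So -24 = μ − 1.341σ and 2 = μ + 1.08σ.
Subtracting: σ = (2 − -24)/(1.08 − (-1.341)) = 10.739.
Then μ = -24 − (-1.341)·10.739 = -9.602.
Precision τ = 1/σ² = 1/10.74² = 0.00867.

μ = -9.602, τ = 0.00867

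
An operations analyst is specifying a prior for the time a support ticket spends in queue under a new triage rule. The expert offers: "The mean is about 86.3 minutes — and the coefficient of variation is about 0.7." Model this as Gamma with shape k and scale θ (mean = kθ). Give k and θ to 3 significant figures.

k ≈ 2.04, θ ≈ 42.3

For Gamma(k, scale θ): mean = kθ, variance = kθ², so CV = 1/√k.
CV = 0.7, hence k = 1/CV² = 2.04.
Then θ = mean/k = 86.3/2.04 = 42.3.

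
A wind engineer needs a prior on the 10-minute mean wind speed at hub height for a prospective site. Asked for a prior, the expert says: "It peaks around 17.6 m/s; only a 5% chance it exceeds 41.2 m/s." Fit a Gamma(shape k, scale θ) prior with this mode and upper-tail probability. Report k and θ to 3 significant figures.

Gamma(k,θ) with k>1 has mode (k−1)θ, so θ = 17.6/(k−1).
Need P(X < 41.2) = 0.95 with θ tied to k this way. Start at k = 2, θ = 17.6: P(X<41.2) ≈ 0.678.
Too low — raise k to concentrate. Iterating converges to k ≈ 4.78.
Then θ = 17.6/(4.78−1) ≈ 4.66.

k ≈ 4.78, θ ≈ 4.66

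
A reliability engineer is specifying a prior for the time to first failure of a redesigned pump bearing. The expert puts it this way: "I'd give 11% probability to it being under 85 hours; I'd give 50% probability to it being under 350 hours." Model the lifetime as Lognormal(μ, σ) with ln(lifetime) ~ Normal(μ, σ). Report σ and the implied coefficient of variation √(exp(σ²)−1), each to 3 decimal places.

If T ~ Lognormal(μ,σ) then ln T ~ Normal(μ,σ), so the p-quantile of ln T is μ + z_p·σ.
ln(85) = 4.443 and ln(350) = 5.858; z_{0.11} = -1.227, z_{0.5} = 0.
σ = (5.858 − 4.443)/(0 − (-1.227)) = 1.154.
μ = 4.443 − (-1.227)·1.154 = 5.858.
CV = √(exp(σ²)−1) = √(exp(1.3315)−1) = 1.669.

σ ≈ 1.154, CV ≈ 1.669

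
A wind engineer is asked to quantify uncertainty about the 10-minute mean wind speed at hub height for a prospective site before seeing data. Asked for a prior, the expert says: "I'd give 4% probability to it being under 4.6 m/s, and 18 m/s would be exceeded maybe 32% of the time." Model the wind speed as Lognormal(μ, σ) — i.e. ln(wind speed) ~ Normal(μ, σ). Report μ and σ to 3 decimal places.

μ ≈ 2.603, σ ≈ 0.615

If T ~ Lognormal(μ,σ) then ln T ~ Normal(μ,σ), so the p-quantile of ln T is μ + z_p·σ.
ln(4.6) = 1.526 and ln(18) = 2.89; z_{0.04} = -1.751, z_{0.68} = 0.4677.
σ = (2.89 − 1.526)/(0.4677 − (-1.751)) = 0.615.
μ = 1.526 − (-1.751)·0.615 = 2.603.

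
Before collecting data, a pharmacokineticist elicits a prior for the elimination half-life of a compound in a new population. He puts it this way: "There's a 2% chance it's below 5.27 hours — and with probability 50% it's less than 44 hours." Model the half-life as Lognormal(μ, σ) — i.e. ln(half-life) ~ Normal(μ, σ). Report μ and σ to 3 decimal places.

If T ~ Lognormal(μ,σ) then ln T ~ Normal(μ,σ), so the p-quantile of ln T is μ + z_p·σ.
ln(5.27) = 1.662 and ln(44) = 3.784; z_{0.02} = -2.054, z_{0.5} = 0.
σ = (3.784 − 1.662)/(0 − (-2.054)) = 1.033.
μ = 1.662 − (-2.054)·1.033 = 3.784.

μ ≈ 3.784, σ ≈ 1.033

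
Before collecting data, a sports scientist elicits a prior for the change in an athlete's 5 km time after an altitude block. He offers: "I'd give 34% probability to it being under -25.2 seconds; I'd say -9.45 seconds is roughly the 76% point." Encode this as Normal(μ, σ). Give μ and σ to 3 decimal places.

For Normal(μ,σ), the p-quantile is μ + z_p·σ. Here z_{0.34} = -0.4125, z_{0.76} = 0.7063.
So -25.2 = μ − 0.4125σ and -9.45 = μ + 0.7063σ.
Subtracting: σ = (-9.45 − -25.2)/(0.7063 − (-0.4125)) = 14.078.
Then μ = -25.2 − (-0.4125)·14.078 = -19.393.

μ = -19.393, σ = 14.078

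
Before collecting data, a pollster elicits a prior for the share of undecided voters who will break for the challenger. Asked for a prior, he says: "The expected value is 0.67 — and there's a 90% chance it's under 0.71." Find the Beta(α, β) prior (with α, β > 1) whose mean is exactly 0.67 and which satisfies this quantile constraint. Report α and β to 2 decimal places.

With mean 0.67 fixed, write α = 0.67s, β = 0.33s where s = α+β.
Need P(θ < 0.71) = 0.9 under Beta(0.67s, 0.33s). Normal approximation: (q−m)/√(m(1−m)/s) ≈ z_{0.9} = 1.28, so s ≈ 0.67·0.33·(1.28)²/(0.71−0.67)² = 227.0.
At s = 227.0: P(θ<0.71) ≈ 0.902. Adjusting to match 0.9 gives s ≈ 222.79.
So α = 0.67·222.79 ≈ 149.27, β = 0.33·222.79 ≈ 73.52.

α ≈ 149.27, β ≈ 73.52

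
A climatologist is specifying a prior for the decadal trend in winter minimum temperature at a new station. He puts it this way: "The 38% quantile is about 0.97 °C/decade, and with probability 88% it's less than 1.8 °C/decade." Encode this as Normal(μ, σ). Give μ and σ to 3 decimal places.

μ = 1.141, σ = 0.561

The p-quantile of Normal(μ,σ) is μ + z_p·σ, with z_{0.38} = -0.3055 and z_{0.88} = 1.175.
Eliminate σ: μ = (z₂·x₁ − z₁·x₂)/(z₂ − z₁) = (1.175·0.97 − (-0.3055)·1.8)/1.48 = 1.141.
Then σ = (x₂ − x₁)/(z₂ − z₁) = (1.8 − 0.97)/1.48 = 0.561.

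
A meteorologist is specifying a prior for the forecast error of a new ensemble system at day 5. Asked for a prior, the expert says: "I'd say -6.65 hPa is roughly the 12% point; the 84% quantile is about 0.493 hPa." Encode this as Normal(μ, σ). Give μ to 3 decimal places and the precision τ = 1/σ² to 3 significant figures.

For Normal(μ,σ), the p-quantile is μ + z_p·σ. Here z_{0.12} = -1.175, z_{0.84} = 0.9945.
So -6.65 = μ − 1.175σ and 0.493 = μ + 0.9945σ.
Subtracting: σ = (0.493 − -6.65)/(0.9945 − (-1.175)) = 3.293.
Then μ = -6.65 − (-1.175)·3.293 = -2.781.
Precision τ = 1/σ² = 1/3.293² = 0.0922.

μ = -2.781, τ = 0.0922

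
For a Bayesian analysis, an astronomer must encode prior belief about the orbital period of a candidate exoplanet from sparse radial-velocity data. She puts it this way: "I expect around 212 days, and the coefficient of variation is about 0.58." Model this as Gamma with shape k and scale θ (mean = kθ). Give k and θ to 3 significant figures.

For Gamma(k, scale θ): mean = kθ, variance = kθ², so CV = 1/√k.
CV = 0.58, hence k = 1/CV² = 2.97.
Then θ = mean/k = 212/2.97 = 71.3.

k ≈ 2.97, θ ≈ 71.3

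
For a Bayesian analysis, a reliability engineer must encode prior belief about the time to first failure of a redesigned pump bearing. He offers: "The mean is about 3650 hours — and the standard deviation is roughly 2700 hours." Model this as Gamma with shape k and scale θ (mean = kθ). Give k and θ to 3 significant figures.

For Gamma(k, scale θ): mean = kθ, variance = kθ², so CV = 1/√k.
CV = SD/mean = 2700/3650 = 0.7397, hence k = 1/CV² = 1.83.
Then θ = mean/k = 3650/1.83 = 2000.

k ≈ 1.83, θ ≈ 2000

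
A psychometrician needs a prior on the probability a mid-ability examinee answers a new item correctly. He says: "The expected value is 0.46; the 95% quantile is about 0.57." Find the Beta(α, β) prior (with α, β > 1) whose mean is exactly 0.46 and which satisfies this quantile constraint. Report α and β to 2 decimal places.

With mean 0.46 fixed, write α = 0.46s, β = 0.54s where s = α+β.
Need P(θ < 0.57) = 0.95 under Beta(0.46s, 0.54s). Normal approximation: (q−m)/√(m(1−m)/s) ≈ z_{0.95} = 1.64, so s ≈ 0.46·0.54·(1.64)²/(0.57−0.46)² = 55.5.
At s = 55.5: P(θ<0.57) ≈ 0.950. Adjusting to match 0.95 gives s ≈ 55.51.
So α = 0.46·55.51 ≈ 25.54, β = 0.54·55.51 ≈ 29.98.

α ≈ 25.54, β ≈ 29.98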